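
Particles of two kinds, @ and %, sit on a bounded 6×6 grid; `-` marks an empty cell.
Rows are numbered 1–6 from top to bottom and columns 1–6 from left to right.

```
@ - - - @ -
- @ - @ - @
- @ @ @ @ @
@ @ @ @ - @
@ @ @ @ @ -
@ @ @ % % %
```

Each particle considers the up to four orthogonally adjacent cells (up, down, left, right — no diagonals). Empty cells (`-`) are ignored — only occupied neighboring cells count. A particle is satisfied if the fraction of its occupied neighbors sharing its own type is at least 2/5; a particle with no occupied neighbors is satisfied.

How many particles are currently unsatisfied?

1

(1,1)@ 0/0 ✓
(1,5)@ 0/0 ✓
(2,2)@ 1/1 ✓
(2,4)@ 1/1 ✓
(2,6)@ 1/1 ✓
(3,2)@ 3/3 ✓
(3,3)@ 3/3 ✓
(3,4)@ 4/4 ✓
(3,5)@ 2/2 ✓
(3,6)@ 3/3 ✓
(4,1)@ 2/2 ✓
(4,2)@ 4/4 ✓
(4,3)@ 4/4 ✓
(4,4)@ 3/3 ✓
(4,6)@ 1/1 ✓
(5,1)@ 3/3 ✓
(5,2)@ 4/4 ✓
(5,3)@ 4/4 ✓
(5,4)@ 3/4 ✓
(5,5)@ 1/2 ✓
(6,1)@ 2/2 ✓
(6,2)@ 3/3 ✓
(6,3)@ 2/3 ✓
(6,4)% 1/3 ✗
(6,5)% 2/3 ✓
(6,6)% 1/1 ✓
Unsatisfied: (6,4) — 1 in total.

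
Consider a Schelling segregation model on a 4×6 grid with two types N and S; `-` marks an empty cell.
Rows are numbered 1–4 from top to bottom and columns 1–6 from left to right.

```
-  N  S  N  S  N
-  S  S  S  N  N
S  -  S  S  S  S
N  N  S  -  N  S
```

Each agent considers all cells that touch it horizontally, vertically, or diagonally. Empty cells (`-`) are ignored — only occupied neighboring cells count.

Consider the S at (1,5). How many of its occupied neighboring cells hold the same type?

1

Occupied neighbors of (1,5): (1,4)=N, (1,6)=N, (2,4)=S, (2,5)=N, (2,6)=N.
Same type (S): 1 of 5.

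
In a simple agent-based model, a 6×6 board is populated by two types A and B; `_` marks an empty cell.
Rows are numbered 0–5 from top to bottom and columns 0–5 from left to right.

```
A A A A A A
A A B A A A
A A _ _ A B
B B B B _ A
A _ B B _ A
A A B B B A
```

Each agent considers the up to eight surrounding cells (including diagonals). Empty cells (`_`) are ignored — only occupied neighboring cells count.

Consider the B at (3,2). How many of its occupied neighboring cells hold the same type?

Occupied neighbors of (3,2): (2,1)=A, (3,1)=B, (3,3)=B, (4,2)=B, (4,3)=B.
Same type (B): 4 of 5.

4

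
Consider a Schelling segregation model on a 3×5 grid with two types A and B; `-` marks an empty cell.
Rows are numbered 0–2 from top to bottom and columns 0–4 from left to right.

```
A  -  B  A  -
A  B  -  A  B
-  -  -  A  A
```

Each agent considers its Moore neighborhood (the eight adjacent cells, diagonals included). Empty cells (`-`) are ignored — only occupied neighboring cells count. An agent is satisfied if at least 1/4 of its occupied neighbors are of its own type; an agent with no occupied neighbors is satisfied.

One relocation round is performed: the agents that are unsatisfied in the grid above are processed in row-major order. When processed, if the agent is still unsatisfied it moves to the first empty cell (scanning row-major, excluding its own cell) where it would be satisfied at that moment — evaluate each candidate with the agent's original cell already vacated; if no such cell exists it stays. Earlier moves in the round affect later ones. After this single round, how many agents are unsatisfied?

Initially unsatisfied (in order): (1,4).
  (1,4) → (0,1).
Resulting grid:
A B B A -
A B - A -
- - - A A
All satisfied now.

0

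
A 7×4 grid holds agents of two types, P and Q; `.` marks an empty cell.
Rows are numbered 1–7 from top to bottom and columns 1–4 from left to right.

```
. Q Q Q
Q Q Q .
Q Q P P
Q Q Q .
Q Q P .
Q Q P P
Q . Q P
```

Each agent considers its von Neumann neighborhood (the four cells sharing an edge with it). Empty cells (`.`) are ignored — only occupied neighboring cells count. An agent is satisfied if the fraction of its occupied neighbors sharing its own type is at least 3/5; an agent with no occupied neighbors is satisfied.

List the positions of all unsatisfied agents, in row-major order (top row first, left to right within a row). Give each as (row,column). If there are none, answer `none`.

(1,2)Q 2/2 satisfied
(1,3)Q 3/3 satisfied
(1,4)Q 1/1 satisfied
(2,1)Q 2/2 satisfied
(2,2)Q 4/4 satisfied
(2,3)Q 2/3 satisfied
(3,1)Q 3/3 satisfied
(3,2)Q 3/4 satisfied
(3,3)P 1/4 not
(3,4)P 1/1 satisfied
(4,1)Q 3/3 satisfied
(4,2)Q 4/4 satisfied
(4,3)Q 1/3 not
(5,1)Q 3/3 satisfied
(5,2)Q 3/4 satisfied
(5,3)P 1/3 not
(6,1)Q 3/3 satisfied
(6,2)Q 2/3 satisfied
(6,3)P 2/4 not
(6,4)P 2/2 satisfied
(7,1)Q 1/1 satisfied
(7,3)Q 0/2 not
(7,4)P 1/2 not

(3,3), (4,3), (5,3), (6,3), (7,3), (7,4)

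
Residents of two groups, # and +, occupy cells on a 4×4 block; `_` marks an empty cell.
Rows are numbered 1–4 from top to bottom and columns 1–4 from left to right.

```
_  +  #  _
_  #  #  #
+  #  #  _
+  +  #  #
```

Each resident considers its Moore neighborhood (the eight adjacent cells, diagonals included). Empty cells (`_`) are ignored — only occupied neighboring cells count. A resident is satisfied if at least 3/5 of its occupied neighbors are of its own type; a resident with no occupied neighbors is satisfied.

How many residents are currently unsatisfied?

4

Row 1: (1,2)+ 0/3 not · (1,3)# 3/4 satisfied
Row 2: (2,2)# 4/6 satisfied · (2,3)# 5/6 satisfied · (2,4)# 3/3 satisfied
Row 3: (3,1)+ 2/4 not · (3,2)# 4/7 not · (3,3)# 6/7 satisfied
Row 4: (4,1)+ 2/3 satisfied · (4,2)+ 2/5 not · (4,3)# 3/4 satisfied · (4,4)# 2/2 satisfied
Unsatisfied: (1,2), (3,1), (3,2), (4,2) — 4 in total.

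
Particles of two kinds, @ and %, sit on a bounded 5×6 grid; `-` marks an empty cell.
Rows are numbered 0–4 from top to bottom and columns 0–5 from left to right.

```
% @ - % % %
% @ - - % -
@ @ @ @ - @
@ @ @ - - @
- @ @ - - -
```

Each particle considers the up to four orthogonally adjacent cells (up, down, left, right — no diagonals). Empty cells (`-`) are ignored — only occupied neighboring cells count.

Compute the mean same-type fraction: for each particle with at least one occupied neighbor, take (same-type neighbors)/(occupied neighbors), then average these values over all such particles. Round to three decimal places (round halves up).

(0,0)% 1/2
(0,1)@ 1/2
(0,3)% 1/1
(0,4)% 3/3
(0,5)% 1/1
(1,0)% 1/3
(1,1)@ 2/3
(1,4)% 1/1
(2,0)@ 2/3
(2,1)@ 4/4
(2,2)@ 3/3
(2,3)@ 1/1
(2,5)@ 1/1
(3,0)@ 2/2
(3,1)@ 4/4
(3,2)@ 3/3
(3,5)@ 1/1
(4,1)@ 2/2
(4,2)@ 2/2
Sum over 19 particles: 1/2 + 1/2 + 1/1 + 3/3 + 1/1 + 1/3 + 2/3 + 1/1 + 2/3 + 4/4 + 3/3 + 1/1 + 1/1 + 2/2 + 4/4 + 3/3 + 1/1 + 2/2 + 2/2 = 50/3; mean = 50/3 ÷ 19 = 50/57 = 0.877192… → 0.877.

0.877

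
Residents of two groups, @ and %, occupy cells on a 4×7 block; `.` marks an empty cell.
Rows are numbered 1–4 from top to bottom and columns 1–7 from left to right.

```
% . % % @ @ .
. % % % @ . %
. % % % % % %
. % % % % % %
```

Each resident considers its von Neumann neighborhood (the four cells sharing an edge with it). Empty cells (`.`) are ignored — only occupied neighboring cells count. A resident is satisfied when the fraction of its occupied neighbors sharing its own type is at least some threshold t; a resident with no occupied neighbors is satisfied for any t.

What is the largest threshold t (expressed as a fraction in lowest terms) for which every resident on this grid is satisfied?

1/3

Row 1: (1,1)% — no occupied neighbors · (1,3)% 2/2 · (1,4)% 2/3 · (1,5)@ 2/3 · (1,6)@ 1/1
Row 2: (2,2)% 2/2 · (2,3)% 4/4 · (2,4)% 3/4 · (2,5)@ 1/3 · (2,7)% 1/1
Row 3: (3,2)% 3/3 · (3,3)% 4/4 · (3,4)% 4/4 · (3,5)% 3/4 · (3,6)% 3/3 · (3,7)% 3/3
Row 4: (4,2)% 2/2 · (4,3)% 3/3 · (4,4)% 3/3 · (4,5)% 3/3 · (4,6)% 3/3 · (4,7)% 2/2
The smallest same-type fraction is 1/3 at (2,5), which reduces to 1/3. Any threshold above that leaves this resident unsatisfied.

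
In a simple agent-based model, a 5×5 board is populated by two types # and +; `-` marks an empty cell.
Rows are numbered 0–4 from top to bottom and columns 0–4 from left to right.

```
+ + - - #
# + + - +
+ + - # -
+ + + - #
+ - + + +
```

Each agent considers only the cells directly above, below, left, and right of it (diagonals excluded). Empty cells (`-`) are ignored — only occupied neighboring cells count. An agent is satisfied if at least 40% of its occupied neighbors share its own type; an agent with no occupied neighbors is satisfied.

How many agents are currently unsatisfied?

4

Row 0: (0,0)+ 1/2 ok · (0,1)+ 2/2 ok · (0,4)# 0/1 unhappy
Row 1: (1,0)# 0/3 unhappy · (1,1)+ 3/4 ok · (1,2)+ 1/1 ok · (1,4)+ 0/1 unhappy
Row 2: (2,0)+ 2/3 ok · (2,1)+ 3/3 ok · (2,3)# 0/0 ok
Row 3: (3,0)+ 3/3 ok · (3,1)+ 3/3 ok · (3,2)+ 2/2 ok · (3,4)# 0/1 unhappy
Row 4: (4,0)+ 1/1 ok · (4,2)+ 2/2 ok · (4,3)+ 2/2 ok · (4,4)+ 1/2 ok
Unsatisfied: (0,4), (1,0), (1,4), (3,4) — 4 in total.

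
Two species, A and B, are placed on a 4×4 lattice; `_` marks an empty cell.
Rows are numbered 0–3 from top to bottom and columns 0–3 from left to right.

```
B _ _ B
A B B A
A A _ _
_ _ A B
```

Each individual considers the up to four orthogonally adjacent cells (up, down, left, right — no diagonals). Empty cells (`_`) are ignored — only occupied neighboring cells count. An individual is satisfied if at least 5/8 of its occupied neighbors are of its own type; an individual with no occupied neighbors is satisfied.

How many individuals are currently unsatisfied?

9

Row 0: (0,0)B 0/1 not · (0,3)B 0/1 not
Row 1: (1,0)A 1/3 not · (1,1)B 1/3 not · (1,2)B 1/2 not · (1,3)A 0/2 not
Row 2: (2,0)A 2/2 satisfied · (2,1)A 1/2 not
Row 3: (3,2)A 0/1 not · (3,3)B 0/1 not
Unsatisfied: (0,0), (0,3), (1,0), (1,1), (1,2), (1,3), (2,1), (3,2), (3,3) — 9 in total.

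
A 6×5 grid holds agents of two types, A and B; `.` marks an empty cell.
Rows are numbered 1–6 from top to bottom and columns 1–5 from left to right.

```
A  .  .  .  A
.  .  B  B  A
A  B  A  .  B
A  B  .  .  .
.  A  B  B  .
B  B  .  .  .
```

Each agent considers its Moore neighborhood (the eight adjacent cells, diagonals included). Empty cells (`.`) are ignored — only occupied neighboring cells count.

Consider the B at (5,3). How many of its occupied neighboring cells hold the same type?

Occupied neighbors of (5,3): (4,2)=B, (5,2)=A, (5,4)=B, (6,2)=B.
Same type (B): 3 of 4.

3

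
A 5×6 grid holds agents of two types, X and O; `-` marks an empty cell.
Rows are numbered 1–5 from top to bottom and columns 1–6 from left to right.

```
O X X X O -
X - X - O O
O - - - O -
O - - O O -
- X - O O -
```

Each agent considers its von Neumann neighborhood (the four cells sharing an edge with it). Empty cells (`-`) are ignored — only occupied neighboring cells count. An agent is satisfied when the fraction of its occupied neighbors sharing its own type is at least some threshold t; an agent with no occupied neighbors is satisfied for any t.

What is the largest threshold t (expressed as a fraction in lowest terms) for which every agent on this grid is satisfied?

(1,1)O 0/2
(1,2)X 1/2
(1,3)X 3/3
(1,4)X 1/2
(1,5)O 1/2
(2,1)X 0/2
(2,3)X 1/1
(2,5)O 3/3
(2,6)O 1/1
(3,1)O 1/2
(3,5)O 2/2
(4,1)O 1/1
(4,4)O 2/2
(4,5)O 3/3
(5,2)X — no occupied neighbors
(5,4)O 2/2
(5,5)O 2/2
The smallest same-type fraction is 0/2 at (1,1), which reduces to 0/1. Any threshold above that leaves this agent unsatisfied.

0/1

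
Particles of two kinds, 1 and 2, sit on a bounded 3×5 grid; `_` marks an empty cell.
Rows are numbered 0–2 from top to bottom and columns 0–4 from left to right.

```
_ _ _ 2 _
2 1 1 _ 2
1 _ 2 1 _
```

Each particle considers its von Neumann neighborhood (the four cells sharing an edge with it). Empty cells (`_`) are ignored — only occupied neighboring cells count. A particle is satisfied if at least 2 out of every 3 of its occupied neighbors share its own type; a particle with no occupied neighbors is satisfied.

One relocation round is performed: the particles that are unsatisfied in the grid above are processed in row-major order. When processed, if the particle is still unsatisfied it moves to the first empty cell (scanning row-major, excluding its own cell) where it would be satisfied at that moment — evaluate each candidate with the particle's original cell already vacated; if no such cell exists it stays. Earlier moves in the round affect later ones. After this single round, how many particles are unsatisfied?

1

Initially unsatisfied (in order): (1,0), (1,1), (1,2), (2,0), (2,2), (2,3).
  (1,0) → (0,0).
  (1,1): now satisfied by earlier moves; stays.
  (1,2) → (1,0).
  (2,0): now satisfied by earlier moves; stays.
  (2,2) → (0,2).
  (2,3): now satisfied by earlier moves; stays.
Resulting grid:
2 _ 2 2 _
1 1 _ _ 2
1 _ _ 1 _
Unsatisfied now: (0,0).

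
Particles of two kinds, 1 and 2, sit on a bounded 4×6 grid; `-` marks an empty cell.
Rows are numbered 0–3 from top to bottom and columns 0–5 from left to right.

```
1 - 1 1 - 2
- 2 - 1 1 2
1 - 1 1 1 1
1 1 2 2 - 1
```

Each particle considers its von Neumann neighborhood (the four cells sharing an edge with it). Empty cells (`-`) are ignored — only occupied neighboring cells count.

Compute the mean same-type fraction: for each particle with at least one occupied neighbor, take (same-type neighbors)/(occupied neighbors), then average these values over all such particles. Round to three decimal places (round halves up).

0.766

Row 0: (0,0)1 — no occupied neighbors · (0,2)1 1/1 · (0,3)1 2/2 · (0,5)2 1/1
Row 1: (1,1)2 — no occupied neighbors · (1,3)1 3/3 · (1,4)1 2/3 · (1,5)2 1/3
Row 2: (2,0)1 1/1 · (2,2)1 1/2 · (2,3)1 3/4 · (2,4)1 3/3 · (2,5)1 2/3
Row 3: (3,0)1 2/2 · (3,1)1 1/2 · (3,2)2 1/3 · (3,3)2 1/2 · (3,5)1 1/1
Sum over 16 particles: 1/1 + 2/2 + 1/1 + 3/3 + 2/3 + 1/3 + 1/1 + 1/2 + 3/4 + 3/3 + 2/3 + 2/2 + 1/2 + 1/3 + 1/2 + 1/1 = 49/4; mean = 49/4 ÷ 16 = 49/64 = 0.765625 → 0.766.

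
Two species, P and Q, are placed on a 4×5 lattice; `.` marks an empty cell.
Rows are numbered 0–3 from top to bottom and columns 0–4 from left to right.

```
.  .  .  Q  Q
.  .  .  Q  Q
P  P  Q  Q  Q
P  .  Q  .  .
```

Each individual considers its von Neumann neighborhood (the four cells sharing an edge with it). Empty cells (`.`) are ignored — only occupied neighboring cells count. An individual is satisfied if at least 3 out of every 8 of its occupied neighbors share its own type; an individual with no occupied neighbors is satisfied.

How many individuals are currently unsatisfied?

Row 0: (0,3)Q 2/2 satisfied · (0,4)Q 2/2 satisfied
Row 1: (1,3)Q 3/3 satisfied · (1,4)Q 3/3 satisfied
Row 2: (2,0)P 2/2 satisfied · (2,1)P 1/2 satisfied · (2,2)Q 2/3 satisfied · (2,3)Q 3/3 satisfied · (2,4)Q 2/2 satisfied
Row 3: (3,0)P 1/1 satisfied · (3,2)Q 1/1 satisfied
Every one meets the threshold.

0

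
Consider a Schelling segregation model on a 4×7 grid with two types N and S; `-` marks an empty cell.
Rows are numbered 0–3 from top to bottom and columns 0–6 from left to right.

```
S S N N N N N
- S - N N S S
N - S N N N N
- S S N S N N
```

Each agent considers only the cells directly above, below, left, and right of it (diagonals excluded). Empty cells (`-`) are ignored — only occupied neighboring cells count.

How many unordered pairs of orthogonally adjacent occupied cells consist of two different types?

11

Scan each occupied cell's neighbors to the right and below so each pair is counted once.
Row 0: S(0,0)–S(0,1)= S(0,1)–N(0,2)≠ S(0,1)–S(1,1)= N(0,2)–N(0,3)= N(0,3)–N(0,4)= N(0,3)–N(1,3)= N(0,4)–N(0,5)= N(0,4)–N(1,4)= N(0,5)–N(0,6)= N(0,5)–S(1,5)≠ N(0,6)–S(1,6)≠  → 3/11 unlike.
Row 1: N(1,3)–N(1,4)= N(1,3)–N(2,3)= N(1,4)–S(1,5)≠ N(1,4)–N(2,4)= S(1,5)–S(1,6)= S(1,5)–N(2,5)≠ S(1,6)–N(2,6)≠  → 3/7 unlike.
Row 2: S(2,2)–N(2,3)≠ S(2,2)–S(3,2)= N(2,3)–N(2,4)= N(2,3)–N(3,3)= N(2,4)–N(2,5)= N(2,4)–S(3,4)≠ N(2,5)–N(2,6)= N(2,5)–N(3,5)= N(2,6)–N(3,6)=  → 2/9 unlike.
Row 3: S(3,1)–S(3,2)= S(3,2)–N(3,3)≠ N(3,3)–S(3,4)≠ S(3,4)–N(3,5)≠ N(3,5)–N(3,6)=  → 3/5 unlike.
Total adjacent occupied pairs: 32; unlike-type pairs: 11.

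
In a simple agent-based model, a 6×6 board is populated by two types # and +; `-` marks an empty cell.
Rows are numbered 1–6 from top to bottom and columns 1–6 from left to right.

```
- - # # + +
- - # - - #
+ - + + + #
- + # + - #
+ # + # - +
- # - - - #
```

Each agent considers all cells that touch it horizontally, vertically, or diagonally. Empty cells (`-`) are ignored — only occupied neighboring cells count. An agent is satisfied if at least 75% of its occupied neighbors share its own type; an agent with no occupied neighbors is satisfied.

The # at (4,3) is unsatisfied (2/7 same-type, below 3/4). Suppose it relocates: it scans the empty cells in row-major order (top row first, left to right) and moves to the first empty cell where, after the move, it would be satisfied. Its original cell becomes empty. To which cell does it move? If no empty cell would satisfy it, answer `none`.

Vacating (4,3). Empty cells in order:
  (1,1): 0/0 same-type → satisfied — stop here.

(1,1)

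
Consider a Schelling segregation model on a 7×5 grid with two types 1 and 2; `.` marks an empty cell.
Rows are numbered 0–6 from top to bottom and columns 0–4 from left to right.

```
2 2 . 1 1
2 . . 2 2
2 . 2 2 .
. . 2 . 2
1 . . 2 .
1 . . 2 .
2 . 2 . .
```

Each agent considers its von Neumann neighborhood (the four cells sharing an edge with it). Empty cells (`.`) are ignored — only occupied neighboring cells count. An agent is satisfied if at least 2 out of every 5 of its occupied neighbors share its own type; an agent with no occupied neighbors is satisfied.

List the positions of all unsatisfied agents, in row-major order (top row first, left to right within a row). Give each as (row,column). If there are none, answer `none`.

(0,0)2 2/2 ✓
(0,1)2 1/1 ✓
(0,3)1 1/2 ✓
(0,4)1 1/2 ✓
(1,0)2 2/2 ✓
(1,3)2 2/3 ✓
(1,4)2 1/2 ✓
(2,0)2 1/1 ✓
(2,2)2 2/2 ✓
(2,3)2 2/2 ✓
(3,2)2 1/1 ✓
(3,4)2 0/0 ✓
(4,0)1 1/1 ✓
(4,3)2 1/1 ✓
(5,0)1 1/2 ✓
(5,3)2 1/1 ✓
(6,0)2 0/1 ✗
(6,2)2 0/0 ✓

(6,0)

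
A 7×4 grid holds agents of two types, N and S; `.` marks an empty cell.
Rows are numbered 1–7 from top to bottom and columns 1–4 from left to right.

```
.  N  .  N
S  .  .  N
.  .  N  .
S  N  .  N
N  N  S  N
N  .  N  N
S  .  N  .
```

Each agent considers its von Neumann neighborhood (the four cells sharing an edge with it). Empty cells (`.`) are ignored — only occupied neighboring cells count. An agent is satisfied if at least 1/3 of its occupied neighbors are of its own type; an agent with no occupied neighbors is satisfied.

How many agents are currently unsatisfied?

Row 1: (1,2)N 0/0 satisfied · (1,4)N 1/1 satisfied
Row 2: (2,1)S 0/0 satisfied · (2,4)N 1/1 satisfied
Row 3: (3,3)N 0/0 satisfied
Row 4: (4,1)S 0/2 not · (4,2)N 1/2 satisfied · (4,4)N 1/1 satisfied
Row 5: (5,1)N 2/3 satisfied · (5,2)N 2/3 satisfied · (5,3)S 0/3 not · (5,4)N 2/3 satisfied
Row 6: (6,1)N 1/2 satisfied · (6,3)N 2/3 satisfied · (6,4)N 2/2 satisfied
Row 7: (7,1)S 0/1 not · (7,3)N 1/1 satisfied
Unsatisfied: (4,1), (5,3), (7,1) — 3 in total.

3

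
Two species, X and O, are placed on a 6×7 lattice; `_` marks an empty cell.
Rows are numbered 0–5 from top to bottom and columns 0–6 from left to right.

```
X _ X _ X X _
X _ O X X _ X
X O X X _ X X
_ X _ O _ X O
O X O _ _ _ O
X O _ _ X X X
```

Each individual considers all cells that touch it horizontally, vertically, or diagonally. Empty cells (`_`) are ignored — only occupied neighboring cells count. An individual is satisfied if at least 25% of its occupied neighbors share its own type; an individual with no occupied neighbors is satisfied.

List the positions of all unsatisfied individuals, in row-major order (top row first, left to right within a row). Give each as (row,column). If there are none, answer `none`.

Row 0: (0,0)X 1/1 ok · (0,2)X 1/2 ok · (0,4)X 3/3 ok · (0,5)X 3/3 ok
Row 1: (1,0)X 2/3 ok · (1,2)O 1/5 unhappy · (1,3)X 5/6 ok · (1,4)X 5/5 ok · (1,6)X 3/3 ok
Row 2: (2,0)X 2/3 ok · (2,1)O 1/5 unhappy · (2,2)X 3/6 ok · (2,3)X 3/5 ok · (2,5)X 4/5 ok · (2,6)X 3/4 ok
Row 3: (3,1)X 3/6 ok · (3,3)O 1/3 ok · (3,5)X 2/4 ok · (3,6)O 1/4 ok
Row 4: (4,0)O 1/4 ok · (4,1)X 2/5 ok · (4,2)O 2/4 ok · (4,6)O 1/4 ok
Row 5: (5,0)X 1/3 ok · (5,1)O 2/4 ok · (5,4)X 1/1 ok · (5,5)X 2/3 ok · (5,6)X 1/2 ok

(1,2), (2,1)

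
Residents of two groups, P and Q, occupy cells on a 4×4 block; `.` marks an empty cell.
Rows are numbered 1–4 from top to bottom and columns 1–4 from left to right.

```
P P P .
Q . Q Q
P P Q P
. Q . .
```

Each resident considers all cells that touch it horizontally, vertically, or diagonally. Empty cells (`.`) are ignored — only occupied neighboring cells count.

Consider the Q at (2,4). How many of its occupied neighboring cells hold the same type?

2

Occupied neighbors of (2,4): (1,3)=P, (2,3)=Q, (3,3)=Q, (3,4)=P.
Same type (Q): 2 of 4.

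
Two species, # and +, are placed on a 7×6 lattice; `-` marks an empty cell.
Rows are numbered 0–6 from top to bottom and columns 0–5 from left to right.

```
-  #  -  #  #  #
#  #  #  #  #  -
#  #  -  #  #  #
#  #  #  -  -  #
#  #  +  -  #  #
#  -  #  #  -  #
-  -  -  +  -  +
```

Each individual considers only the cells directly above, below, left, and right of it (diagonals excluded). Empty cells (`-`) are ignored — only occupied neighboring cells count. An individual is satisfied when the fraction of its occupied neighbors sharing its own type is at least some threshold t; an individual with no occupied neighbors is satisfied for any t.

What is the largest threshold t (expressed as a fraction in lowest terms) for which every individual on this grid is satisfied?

0/1

Row 0: (0,1)# 1/1 · (0,3)# 2/2 · (0,4)# 3/3 · (0,5)# 1/1
Row 1: (1,0)# 2/2 · (1,1)# 4/4 · (1,2)# 2/2 · (1,3)# 4/4 · (1,4)# 3/3
Row 2: (2,0)# 3/3 · (2,1)# 3/3 · (2,3)# 2/2 · (2,4)# 3/3 · (2,5)# 2/2
Row 3: (3,0)# 3/3 · (3,1)# 4/4 · (3,2)# 1/2 · (3,5)# 2/2
Row 4: (4,0)# 3/3 · (4,1)# 2/3 · (4,2)+ 0/3 · (4,4)# 1/1 · (4,5)# 3/3
Row 5: (5,0)# 1/1 · (5,2)# 1/2 · (5,3)# 1/2 · (5,5)# 1/2
Row 6: (6,3)+ 0/1 · (6,5)+ 0/1
The smallest same-type fraction is 0/3 at (4,2), which reduces to 0/1. Any threshold above that leaves this individual unsatisfied.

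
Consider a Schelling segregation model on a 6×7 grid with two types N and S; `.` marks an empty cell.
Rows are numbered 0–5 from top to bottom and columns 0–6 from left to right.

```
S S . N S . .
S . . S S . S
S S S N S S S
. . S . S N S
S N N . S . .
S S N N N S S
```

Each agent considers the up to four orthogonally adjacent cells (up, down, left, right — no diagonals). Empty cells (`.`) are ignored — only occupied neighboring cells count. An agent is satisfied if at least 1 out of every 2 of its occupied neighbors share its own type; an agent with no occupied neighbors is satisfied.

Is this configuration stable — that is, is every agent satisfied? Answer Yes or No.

Row 0: (0,0)S 2/2 ✓ · (0,1)S 1/1 ✓ · (0,3)N 0/2 ✗ · (0,4)S 1/2 ✓
Row 1: (1,0)S 2/2 ✓ · (1,3)S 1/3 ✗ · (1,4)S 3/3 ✓ · (1,6)S 1/1 ✓
Row 2: (2,0)S 2/2 ✓ · (2,1)S 2/2 ✓ · (2,2)S 2/3 ✓ · (2,3)N 0/3 ✗ · (2,4)S 3/4 ✓ · (2,5)S 2/3 ✓ · (2,6)S 3/3 ✓
Row 3: (3,2)S 1/2 ✓ · (3,4)S 2/3 ✓ · (3,5)N 0/3 ✗ · (3,6)S 1/2 ✓
Row 4: (4,0)S 1/2 ✓ · (4,1)N 1/3 ✗ · (4,2)N 2/3 ✓ · (4,4)S 1/2 ✓
Row 5: (5,0)S 2/2 ✓ · (5,1)S 1/3 ✗ · (5,2)N 2/3 ✓ · (5,3)N 2/2 ✓ · (5,4)N 1/3 ✗ · (5,5)S 1/2 ✓ · (5,6)S 1/1 ✓
For instance (0,3) has only 0/2 same-type neighbors, below 1/2.

No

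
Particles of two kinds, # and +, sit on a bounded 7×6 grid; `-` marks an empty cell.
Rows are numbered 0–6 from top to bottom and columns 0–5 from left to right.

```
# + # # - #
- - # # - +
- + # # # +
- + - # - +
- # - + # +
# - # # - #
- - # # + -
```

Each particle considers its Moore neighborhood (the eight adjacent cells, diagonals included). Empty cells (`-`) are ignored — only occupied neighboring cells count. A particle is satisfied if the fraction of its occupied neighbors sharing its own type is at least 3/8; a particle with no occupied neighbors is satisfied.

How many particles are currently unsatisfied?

(0,0)# 0/1 ✗
(0,1)+ 0/3 ✗
(0,2)# 3/4 ✓
(0,3)# 3/3 ✓
(0,5)# 0/1 ✗
(1,2)# 5/7 ✓
(1,3)# 6/6 ✓
(1,5)+ 1/3 ✗
(2,1)+ 1/3 ✗
(2,2)# 4/6 ✓
(2,3)# 5/5 ✓
(2,4)# 3/6 ✓
(2,5)+ 2/3 ✓
(3,1)+ 1/3 ✗
(3,3)# 4/5 ✓
(3,5)+ 2/4 ✓
(4,1)# 2/3 ✓
(4,3)+ 0/4 ✗
(4,4)# 3/6 ✓
(4,5)+ 1/3 ✗
(5,0)# 1/1 ✓
(5,2)# 4/5 ✓
(5,3)# 4/6 ✓
(5,5)# 1/3 ✗
(6,2)# 3/3 ✓
(6,3)# 3/4 ✓
(6,4)+ 0/3 ✗
Unsatisfied: (0,0), (0,1), (0,5), (1,5), (2,1), (3,1), (4,3), (4,5), (5,5), (6,4) — 10 in total.

10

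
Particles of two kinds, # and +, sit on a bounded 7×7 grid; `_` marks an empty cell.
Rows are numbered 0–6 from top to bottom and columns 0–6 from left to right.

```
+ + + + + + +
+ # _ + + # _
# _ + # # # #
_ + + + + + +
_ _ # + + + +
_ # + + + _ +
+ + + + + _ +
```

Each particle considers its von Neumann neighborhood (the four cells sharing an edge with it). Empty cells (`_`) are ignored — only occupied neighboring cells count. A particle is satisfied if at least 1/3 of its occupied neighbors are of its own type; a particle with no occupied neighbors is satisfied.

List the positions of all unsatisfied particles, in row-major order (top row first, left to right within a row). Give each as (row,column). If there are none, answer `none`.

(1,1), (2,0), (2,3), (4,2), (5,1)

Row 0: (0,0)+ 2/2 satisfied · (0,1)+ 2/3 satisfied · (0,2)+ 2/2 satisfied · (0,3)+ 3/3 satisfied · (0,4)+ 3/3 satisfied · (0,5)+ 2/3 satisfied · (0,6)+ 1/1 satisfied
Row 1: (1,0)+ 1/3 satisfied · (1,1)# 0/2 not · (1,3)+ 2/3 satisfied · (1,4)+ 2/4 satisfied · (1,5)# 1/3 satisfied
Row 2: (2,0)# 0/1 not · (2,2)+ 1/2 satisfied · (2,3)# 1/4 not · (2,4)# 2/4 satisfied · (2,5)# 3/4 satisfied · (2,6)# 1/2 satisfied
Row 3: (3,1)+ 1/1 satisfied · (3,2)+ 3/4 satisfied · (3,3)+ 3/4 satisfied · (3,4)+ 3/4 satisfied · (3,5)+ 3/4 satisfied · (3,6)+ 2/3 satisfied
Row 4: (4,2)# 0/3 not · (4,3)+ 3/4 satisfied · (4,4)+ 4/4 satisfied · (4,5)+ 3/3 satisfied · (4,6)+ 3/3 satisfied
Row 5: (5,1)# 0/2 not · (5,2)+ 2/4 satisfied · (5,3)+ 4/4 satisfied · (5,4)+ 3/3 satisfied · (5,6)+ 2/2 satisfied
Row 6: (6,0)+ 1/1 satisfied · (6,1)+ 2/3 satisfied · (6,2)+ 3/3 satisfied · (6,3)+ 3/3 satisfied · (6,4)+ 2/2 satisfied · (6,6)+ 1/1 satisfied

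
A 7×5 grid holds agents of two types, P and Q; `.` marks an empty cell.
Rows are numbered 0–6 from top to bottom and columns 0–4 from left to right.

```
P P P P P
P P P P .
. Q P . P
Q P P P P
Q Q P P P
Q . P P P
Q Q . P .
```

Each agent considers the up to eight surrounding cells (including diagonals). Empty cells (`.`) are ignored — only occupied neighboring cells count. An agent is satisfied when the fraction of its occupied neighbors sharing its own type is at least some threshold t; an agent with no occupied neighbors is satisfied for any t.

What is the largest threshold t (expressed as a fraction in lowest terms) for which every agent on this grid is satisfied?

(0,0)P 3/3
(0,1)P 5/5
(0,2)P 5/5
(0,3)P 4/4
(0,4)P 2/2
(1,0)P 3/4
(1,1)P 6/7
(1,2)P 6/7
(1,3)P 6/6
(2,1)Q 1/7
(2,2)P 6/7
(2,4)P 3/3
(3,0)Q 3/4
(3,1)P 3/7
(3,2)P 5/7
(3,3)P 7/7
(3,4)P 4/4
(4,0)Q 3/4
(4,1)Q 3/7
(4,2)P 6/7
(4,3)P 8/8
(4,4)P 5/5
(5,0)Q 4/4
(5,2)P 4/6
(5,3)P 6/6
(5,4)P 4/4
(6,0)Q 2/2
(6,1)Q 2/3
(6,3)P 3/3
The smallest same-type fraction is 1/7 at (2,1), which reduces to 1/7. Any threshold above that leaves this agent unsatisfied.

1/7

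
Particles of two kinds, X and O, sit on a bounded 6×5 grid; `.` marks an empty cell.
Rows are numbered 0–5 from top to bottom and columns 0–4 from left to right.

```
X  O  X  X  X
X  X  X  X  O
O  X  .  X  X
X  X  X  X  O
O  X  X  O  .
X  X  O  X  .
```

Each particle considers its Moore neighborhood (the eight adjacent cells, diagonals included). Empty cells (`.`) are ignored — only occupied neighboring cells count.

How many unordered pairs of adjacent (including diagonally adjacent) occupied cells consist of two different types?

31

Scan each occupied cell's neighbors to the right and below (and the two forward diagonals) so each pair is counted once.
From row 0: 7 unlike of 17 pairs (running 7/17).
From row 1: 5 unlike of 14 pairs (running 12/31).
From row 2: 5 unlike of 12 pairs (running 17/43).
From row 3: 5 unlike of 15 pairs (running 22/58).
From row 4: 7 unlike of 13 pairs (running 29/71).
From row 5: 2 unlike of 3 pairs (running 31/74).
Total adjacent occupied pairs: 74; unlike-type pairs: 31.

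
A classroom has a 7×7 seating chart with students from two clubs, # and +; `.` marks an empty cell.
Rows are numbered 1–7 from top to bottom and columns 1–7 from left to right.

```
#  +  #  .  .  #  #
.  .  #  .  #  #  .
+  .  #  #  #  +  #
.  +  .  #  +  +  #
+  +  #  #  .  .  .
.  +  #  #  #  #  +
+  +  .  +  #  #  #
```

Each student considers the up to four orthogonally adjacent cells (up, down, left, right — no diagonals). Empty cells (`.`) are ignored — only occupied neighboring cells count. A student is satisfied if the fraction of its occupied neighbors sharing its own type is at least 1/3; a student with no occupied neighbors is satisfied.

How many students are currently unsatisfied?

(1,1)# 0/1 not
(1,2)+ 0/2 not
(1,3)# 1/2 satisfied
(1,6)# 2/2 satisfied
(1,7)# 1/1 satisfied
(2,3)# 2/2 satisfied
(2,5)# 2/2 satisfied
(2,6)# 2/3 satisfied
(3,1)+ 0/0 satisfied
(3,3)# 2/2 satisfied
(3,4)# 3/3 satisfied
(3,5)# 2/4 satisfied
(3,6)+ 1/4 not
(3,7)# 1/2 satisfied
(4,2)+ 1/1 satisfied
(4,4)# 2/3 satisfied
(4,5)+ 1/3 satisfied
(4,6)+ 2/3 satisfied
(4,7)# 1/2 satisfied
(5,1)+ 1/1 satisfied
(5,2)+ 3/4 satisfied
(5,3)# 2/3 satisfied
(5,4)# 3/3 satisfied
(6,2)+ 2/3 satisfied
(6,3)# 2/3 satisfied
(6,4)# 3/4 satisfied
(6,5)# 3/3 satisfied
(6,6)# 2/3 satisfied
(6,7)+ 0/2 not
(7,1)+ 1/1 satisfied
(7,2)+ 2/2 satisfied
(7,4)+ 0/2 not
(7,5)# 2/3 satisfied
(7,6)# 3/3 satisfied
(7,7)# 1/2 satisfied
Unsatisfied: (1,1), (1,2), (3,6), (6,7), (7,4) — 5 in total.

5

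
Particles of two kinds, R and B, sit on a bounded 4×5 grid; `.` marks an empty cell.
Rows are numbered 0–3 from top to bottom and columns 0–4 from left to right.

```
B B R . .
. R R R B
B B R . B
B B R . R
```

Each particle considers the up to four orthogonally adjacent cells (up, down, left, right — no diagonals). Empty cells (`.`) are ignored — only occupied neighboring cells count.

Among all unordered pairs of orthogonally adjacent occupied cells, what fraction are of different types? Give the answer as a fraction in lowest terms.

Scan each occupied cell's neighbors to the right and below so each pair is counted once.
Row 0: B(0,0)–B(0,1)= B(0,1)–R(0,2)≠ B(0,1)–R(1,1)≠ R(0,2)–R(1,2)=  → 2/4 unlike.
Row 1: R(1,1)–R(1,2)= R(1,1)–B(2,1)≠ R(1,2)–R(1,3)= R(1,2)–R(2,2)= R(1,3)–B(1,4)≠ B(1,4)–B(2,4)=  → 2/6 unlike.
Row 2: B(2,0)–B(2,1)= B(2,0)–B(3,0)= B(2,1)–R(2,2)≠ B(2,1)–B(3,1)= R(2,2)–R(3,2)= B(2,4)–R(3,4)≠  → 2/6 unlike.
Row 3: B(3,0)–B(3,1)= B(3,1)–R(3,2)≠  → 1/2 unlike.
Total adjacent occupied pairs: 18; unlike-type pairs: 7.
7/18 is already in lowest terms.

7/18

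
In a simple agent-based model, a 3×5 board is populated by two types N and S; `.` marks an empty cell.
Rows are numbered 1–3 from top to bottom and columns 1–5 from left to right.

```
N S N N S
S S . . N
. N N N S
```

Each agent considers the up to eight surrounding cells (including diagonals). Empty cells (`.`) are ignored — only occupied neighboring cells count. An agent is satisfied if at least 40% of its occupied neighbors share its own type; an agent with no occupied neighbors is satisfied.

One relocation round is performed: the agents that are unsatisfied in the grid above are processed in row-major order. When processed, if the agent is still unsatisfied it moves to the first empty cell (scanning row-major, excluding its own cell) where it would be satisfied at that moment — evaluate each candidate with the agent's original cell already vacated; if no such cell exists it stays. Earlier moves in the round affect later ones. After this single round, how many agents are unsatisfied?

0

Initially unsatisfied (in order): (1,1), (1,3), (1,5), (2,2), (3,2), (3,5).
  (1,1) → (2,3).
  (1,3): now satisfied by earlier moves; stays.
  (1,5) → (1,1).
  (2,2): now satisfied by earlier moves; stays.
  (3,2): now satisfied by earlier moves; stays.
  (3,5) → (3,1).
Resulting grid:
S S N N .
S S N . N
S N N N .
All satisfied now.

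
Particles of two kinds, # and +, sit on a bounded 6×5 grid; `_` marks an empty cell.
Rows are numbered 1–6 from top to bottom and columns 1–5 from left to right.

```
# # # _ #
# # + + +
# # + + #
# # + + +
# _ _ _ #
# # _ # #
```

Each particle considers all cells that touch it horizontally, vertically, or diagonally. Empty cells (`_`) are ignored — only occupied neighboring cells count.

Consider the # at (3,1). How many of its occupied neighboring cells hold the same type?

5

Occupied neighbors of (3,1): (2,1)=#, (2,2)=#, (3,2)=#, (4,1)=#, (4,2)=#.
Same type (#): 5 of 5.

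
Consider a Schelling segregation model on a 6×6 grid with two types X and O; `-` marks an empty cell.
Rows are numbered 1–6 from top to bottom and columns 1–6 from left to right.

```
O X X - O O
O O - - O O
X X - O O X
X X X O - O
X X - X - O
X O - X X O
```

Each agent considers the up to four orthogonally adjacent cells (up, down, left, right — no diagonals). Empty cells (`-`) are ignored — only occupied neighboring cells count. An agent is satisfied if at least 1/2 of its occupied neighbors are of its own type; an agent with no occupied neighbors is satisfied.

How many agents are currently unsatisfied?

5

Row 1: (1,1)O 1/2 satisfied · (1,2)X 1/3 not · (1,3)X 1/1 satisfied · (1,5)O 2/2 satisfied · (1,6)O 2/2 satisfied
Row 2: (2,1)O 2/3 satisfied · (2,2)O 1/3 not · (2,5)O 3/3 satisfied · (2,6)O 2/3 satisfied
Row 3: (3,1)X 2/3 satisfied · (3,2)X 2/3 satisfied · (3,4)O 2/2 satisfied · (3,5)O 2/3 satisfied · (3,6)X 0/3 not
Row 4: (4,1)X 3/3 satisfied · (4,2)X 4/4 satisfied · (4,3)X 1/2 satisfied · (4,4)O 1/3 not · (4,6)O 1/2 satisfied
Row 5: (5,1)X 3/3 satisfied · (5,2)X 2/3 satisfied · (5,4)X 1/2 satisfied · (5,6)O 2/2 satisfied
Row 6: (6,1)X 1/2 satisfied · (6,2)O 0/2 not · (6,4)X 2/2 satisfied · (6,5)X 1/2 satisfied · (6,6)O 1/2 satisfied
Unsatisfied: (1,2), (2,2), (3,6), (4,4), (6,2) — 5 in total.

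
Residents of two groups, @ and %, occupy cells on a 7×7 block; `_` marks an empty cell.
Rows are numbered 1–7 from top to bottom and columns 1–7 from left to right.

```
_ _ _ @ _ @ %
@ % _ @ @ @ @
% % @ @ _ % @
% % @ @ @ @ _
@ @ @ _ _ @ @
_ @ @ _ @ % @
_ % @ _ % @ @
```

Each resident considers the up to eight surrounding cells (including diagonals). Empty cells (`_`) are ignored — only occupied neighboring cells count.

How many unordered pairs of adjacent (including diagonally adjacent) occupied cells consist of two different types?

33

Scan each occupied cell's neighbors to the right and below (and the two forward diagonals) so each pair is counted once.
Row 1: @(1,4)–@(2,4)= @(1,4)–@(2,5)= @(1,6)–%(1,7)≠ @(1,6)–@(2,6)= @(1,6)–@(2,7)= @(1,6)–@(2,5)= %(1,7)–@(2,7)≠ %(1,7)–@(2,6)≠  → 3/8 unlike.
Row 2: @(2,1)–%(2,2)≠ @(2,1)–%(3,1)≠ @(2,1)–%(3,2)≠ %(2,2)–%(3,2)= %(2,2)–@(3,3)≠ %(2,2)–%(3,1)= @(2,4)–@(2,5)= @(2,4)–@(3,4)= @(2,4)–@(3,3)= @(2,5)–@(2,6)= @(2,5)–%(3,6)≠ @(2,5)–@(3,4)= @(2,6)–@(2,7)= @(2,6)–%(3,6)≠ @(2,6)–@(3,7)= @(2,7)–@(3,7)= @(2,7)–%(3,6)≠  → 7/17 unlike.
Row 3: %(3,1)–%(3,2)= %(3,1)–%(4,1)= %(3,1)–%(4,2)= %(3,2)–@(3,3)≠ %(3,2)–%(4,2)= %(3,2)–@(4,3)≠ %(3,2)–%(4,1)= @(3,3)–@(3,4)= @(3,3)–@(4,3)= @(3,3)–@(4,4)= @(3,3)–%(4,2)≠ @(3,4)–@(4,4)= @(3,4)–@(4,5)= @(3,4)–@(4,3)= %(3,6)–@(3,7)≠ %(3,6)–@(4,6)≠ %(3,6)–@(4,5)≠ @(3,7)–@(4,6)=  → 6/18 unlike.
Row 4: %(4,1)–%(4,2)= %(4,1)–@(5,1)≠ %(4,1)–@(5,2)≠ %(4,2)–@(4,3)≠ %(4,2)–@(5,2)≠ %(4,2)–@(5,3)≠ %(4,2)–@(5,1)≠ @(4,3)–@(4,4)= @(4,3)–@(5,3)= @(4,3)–@(5,2)= @(4,4)–@(4,5)= @(4,4)–@(5,3)= @(4,5)–@(4,6)= @(4,5)–@(5,6)= @(4,6)–@(5,6)= @(4,6)–@(5,7)=  → 6/16 unlike.
Row 5: @(5,1)–@(5,2)= @(5,1)–@(6,2)= @(5,2)–@(5,3)= @(5,2)–@(6,2)= @(5,2)–@(6,3)= @(5,3)–@(6,3)= @(5,3)–@(6,2)= @(5,6)–@(5,7)= @(5,6)–%(6,6)≠ @(5,6)–@(6,7)= @(5,6)–@(6,5)= @(5,7)–@(6,7)= @(5,7)–%(6,6)≠  → 2/13 unlike.
Row 6: @(6,2)–@(6,3)= @(6,2)–%(7,2)≠ @(6,2)–@(7,3)= @(6,3)–@(7,3)= @(6,3)–%(7,2)≠ @(6,5)–%(6,6)≠ @(6,5)–%(7,5)≠ @(6,5)–@(7,6)= %(6,6)–@(6,7)≠ %(6,6)–@(7,6)≠ %(6,6)–@(7,7)≠ %(6,6)–%(7,5)= @(6,7)–@(7,7)= @(6,7)–@(7,6)=  → 7/14 unlike.
Row 7: %(7,2)–@(7,3)≠ %(7,5)–@(7,6)≠ @(7,6)–@(7,7)=  → 2/3 unlike.
Total adjacent occupied pairs: 89; unlike-type pairs: 33.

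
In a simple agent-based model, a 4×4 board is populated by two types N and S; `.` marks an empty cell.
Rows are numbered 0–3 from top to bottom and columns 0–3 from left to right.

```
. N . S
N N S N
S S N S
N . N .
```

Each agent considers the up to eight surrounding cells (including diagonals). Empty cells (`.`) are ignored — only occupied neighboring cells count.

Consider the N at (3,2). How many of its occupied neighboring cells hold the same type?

Occupied neighbors of (3,2): (2,1)=S, (2,2)=N, (2,3)=S.
Same type (N): 1 of 3.

1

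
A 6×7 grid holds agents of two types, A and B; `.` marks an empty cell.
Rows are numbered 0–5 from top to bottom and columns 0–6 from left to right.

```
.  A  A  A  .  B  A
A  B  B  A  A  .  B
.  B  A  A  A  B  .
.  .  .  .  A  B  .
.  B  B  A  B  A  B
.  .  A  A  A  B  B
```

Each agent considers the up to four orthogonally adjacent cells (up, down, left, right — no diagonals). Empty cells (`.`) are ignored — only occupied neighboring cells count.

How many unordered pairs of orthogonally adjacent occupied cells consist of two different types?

Scan each occupied cell's neighbors to the right and below so each pair is counted once.
Row 0: A(0,1)–A(0,2)= A(0,1)–B(1,1)≠ A(0,2)–A(0,3)= A(0,2)–B(1,2)≠ A(0,3)–A(1,3)= B(0,5)–A(0,6)≠ A(0,6)–B(1,6)≠  → 4/7 unlike.
Row 1: A(1,0)–B(1,1)≠ B(1,1)–B(1,2)= B(1,1)–B(2,1)= B(1,2)–A(1,3)≠ B(1,2)–A(2,2)≠ A(1,3)–A(1,4)= A(1,3)–A(2,3)= A(1,4)–A(2,4)=  → 3/8 unlike.
Row 2: B(2,1)–A(2,2)≠ A(2,2)–A(2,3)= A(2,3)–A(2,4)= A(2,4)–B(2,5)≠ A(2,4)–A(3,4)= B(2,5)–B(3,5)=  → 2/6 unlike.
Row 3: A(3,4)–B(3,5)≠ A(3,4)–B(4,4)≠ B(3,5)–A(4,5)≠  → 3/3 unlike.
Row 4: B(4,1)–B(4,2)= B(4,2)–A(4,3)≠ B(4,2)–A(5,2)≠ A(4,3)–B(4,4)≠ A(4,3)–A(5,3)= B(4,4)–A(4,5)≠ B(4,4)–A(5,4)≠ A(4,5)–B(4,6)≠ A(4,5)–B(5,5)≠ B(4,6)–B(5,6)=  → 7/10 unlike.
Row 5: A(5,2)–A(5,3)= A(5,3)–A(5,4)= A(5,4)–B(5,5)≠ B(5,5)–B(5,6)=  → 1/4 unlike.
Total adjacent occupied pairs: 38; unlike-type pairs: 20.

20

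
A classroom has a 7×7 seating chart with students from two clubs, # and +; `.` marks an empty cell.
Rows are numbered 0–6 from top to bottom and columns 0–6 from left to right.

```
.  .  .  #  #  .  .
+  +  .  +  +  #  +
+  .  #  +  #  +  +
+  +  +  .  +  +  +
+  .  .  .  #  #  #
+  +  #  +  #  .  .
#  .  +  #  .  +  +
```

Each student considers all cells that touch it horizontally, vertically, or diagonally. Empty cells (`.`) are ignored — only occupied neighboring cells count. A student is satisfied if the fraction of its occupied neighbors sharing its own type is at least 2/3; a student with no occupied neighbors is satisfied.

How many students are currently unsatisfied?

(0,3)# 1/3 unhappy
(0,4)# 2/4 unhappy
(1,0)+ 2/2 ok
(1,1)+ 2/3 ok
(1,3)+ 2/6 unhappy
(1,4)+ 3/7 unhappy
(1,5)# 2/6 unhappy
(1,6)+ 2/3 ok
(2,0)+ 4/4 ok
(2,2)# 0/5 unhappy
(2,3)+ 4/6 ok
(2,4)# 1/7 unhappy
(2,5)+ 6/8 ok
(2,6)+ 4/5 ok
(3,0)+ 3/3 ok
(3,1)+ 4/5 ok
(3,2)+ 2/3 ok
(3,4)+ 3/6 unhappy
(3,5)+ 4/8 unhappy
(3,6)+ 3/5 unhappy
(4,0)+ 4/4 ok
(4,4)# 2/5 unhappy
(4,5)# 3/6 unhappy
(4,6)# 1/3 unhappy
(5,0)+ 2/3 ok
(5,1)+ 3/5 unhappy
(5,2)# 1/4 unhappy
(5,3)+ 1/5 unhappy
(5,4)# 3/5 unhappy
(6,0)# 0/2 unhappy
(6,2)+ 2/4 unhappy
(6,3)# 2/4 unhappy
(6,5)+ 1/2 unhappy
(6,6)+ 1/1 ok
Unsatisfied: (0,3), (0,4), (1,3), (1,4), (1,5), (2,2), (2,4), (3,4), (3,5), (3,6), (4,4), (4,5), (4,6), (5,1), (5,2), (5,3), (5,4), (6,0), (6,2), (6,3), (6,5) — 21 in total.

21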